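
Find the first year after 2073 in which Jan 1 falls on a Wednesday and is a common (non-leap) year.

2081

Jan 1 advances by 2 weekdays after a leap year and by 1 after a common year.
2073: Jan 1 is Sunday.
2074: Monday
2075: Tuesday
2076: Wednesday (leap)
2077: Friday
2078: Saturday
2079: Sunday
2080: Monday (leap)
2081: Wednesday
2081 begins on a Wednesday and is a common year.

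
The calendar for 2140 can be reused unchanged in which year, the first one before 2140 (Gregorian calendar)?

Two years share a calendar iff Jan 1 falls on the same weekday and both are leap or both are common. 2140: Jan 1 is Friday, leap year.
2139: Jan 1 Thursday, common
2138: Jan 1 Wednesday, common
2137: Jan 1 Tuesday, common
2136: Jan 1 Sunday, leap
2135: Jan 1 Saturday, common
2134: Jan 1 Friday, common
2133: Jan 1 Thursday, common
2132: Jan 1 Tuesday, leap
2131: Jan 1 Monday, common
2130: Jan 1 Sunday, common
2129: Jan 1 Saturday, common
2128: Jan 1 Thursday, leap
2127: Jan 1 Wednesday, common
2126: Jan 1 Tuesday, common
2125: Jan 1 Monday, common
2124: Jan 1 Saturday, leap
2123: Jan 1 Friday, common
2122: Jan 1 Thursday, common
2121: Jan 1 Wednesday, common
2120: Jan 1 Monday, leap
2119: Jan 1 Sunday, common
2118: Jan 1 Saturday, common
2117: Jan 1 Friday, common
2116: Jan 1 Wednesday, leap
2115: Jan 1 Tuesday, common
2114: Jan 1 Monday, common
2113: Jan 1 Sunday, common
2112: Jan 1 Friday, leap
2112 matches on both conditions.

2112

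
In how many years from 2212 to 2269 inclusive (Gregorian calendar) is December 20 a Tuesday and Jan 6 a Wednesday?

2

Check each year's weekday for December 20 and Jan 6:
  2212: Sun/Mon  2213: Mon/Wed  2214: Tue/Thu  2215: Wed/Fri  2216: Fri/Sat  2217: Sat/Mon  2218: Sun/Tue  2219: Mon/Wed  2220: Wed/Thu  2221: Thu/Sat  2222: Fri/Sun  2223: Sat/Mon  2224: Mon/Tue  2225: Tue/Thu  …(30 more)…  2256: Sat/Sun  2257: Sun/Tue  2258: Mon/Wed  2259: Tue/Thu  2260: Thu/Fri  2261: Fri/Sun  2262: Sat/Mon  2263: Sun/Tue  2264: Tue/Wed ✓  2265: Wed/Fri  2266: Thu/Sat  2267: Fri/Sun  2268: Sun/Mon  2269: Mon/Wed
Both conditions hold in: 2236, 2264 — 2.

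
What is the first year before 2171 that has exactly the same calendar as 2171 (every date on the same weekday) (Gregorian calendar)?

Two years share a calendar iff Jan 1 falls on the same weekday and both are leap or both are common. 2171: Jan 1 is Tuesday, common year.
2170: Jan 1 Monday, common
2169: Jan 1 Sunday, common
2168: Jan 1 Friday, leap
2167: Jan 1 Thursday, common
2166: Jan 1 Wednesday, common
2165: Jan 1 Tuesday, common
2165 matches on both conditions.

2165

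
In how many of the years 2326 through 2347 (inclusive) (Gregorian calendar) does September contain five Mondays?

7

September has 30 days; it has five Mondays when Monday falls among the first (month-length − 28) days — i.e. when September 1 is one of Monday/Sunday.
September 1 by year: 2326:Wed 2327:Thu 2328:Sat 2329:Sun✓ 2330:Mon✓ 2331:Tue 2332:Thu 2333:Fri 2334:Sat 2335:Sun✓ 2336:Tue 2337:Wed 2338:Thu 2339:Fri 2340:Sun✓ 2341:Mon✓ 2342:Tue 2343:Wed 2344:Fri 2345:Sat 2346:Sun✓ 2347:Mon✓
Years with five Mondays: 2329, 2330, 2335, 2340, 2341, 2346, 2347 → 7.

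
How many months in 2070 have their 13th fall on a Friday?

Check the 13th of each month of 2070: Jan 13: Mon, Feb 13: Thu, Mar 13: Thu, Apr 13: Sun, May 13: Tue, Jun 13: Fri, Jul 13: Sun, Aug 13: Wed, Sep 13: Sat, Oct 13: Mon, Nov 13: Thu, Dec 13: Sat.
Friday occurs in June — 1 month.

1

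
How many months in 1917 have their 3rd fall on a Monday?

2

Check the 3rd of each month of 1917: Jan 3: Wed, Feb 3: Sat, Mar 3: Sat, Apr 3: Tue, May 3: Thu, Jun 3: Sun, Jul 3: Tue, Aug 3: Fri, Sep 3: Mon, Oct 3: Wed, Nov 3: Sat, Dec 3: Mon.
Monday occurs in September, December — 2 months.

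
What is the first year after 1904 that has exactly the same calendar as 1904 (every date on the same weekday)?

1932

Two years share a calendar iff Jan 1 falls on the same weekday and both are leap or both are common. 1904: Jan 1 is Friday, leap year.
1905: Jan 1 Sunday, common
1906: Jan 1 Monday, common
1907: Jan 1 Tuesday, common
1908: Jan 1 Wednesday, leap
1909: Jan 1 Friday, common
1910: Jan 1 Saturday, common
1911: Jan 1 Sunday, common
1912: Jan 1 Monday, leap
1913: Jan 1 Wednesday, common
1914: Jan 1 Thursday, common
1915: Jan 1 Friday, common
1916: Jan 1 Saturday, leap
1917: Jan 1 Monday, common
1918: Jan 1 Tuesday, common
1919: Jan 1 Wednesday, common
1920: Jan 1 Thursday, leap
1921: Jan 1 Saturday, common
1922: Jan 1 Sunday, common
1923: Jan 1 Monday, common
1924: Jan 1 Tuesday, leap
1925: Jan 1 Thursday, common
1926: Jan 1 Friday, common
1927: Jan 1 Saturday, common
1928: Jan 1 Sunday, leap
1929: Jan 1 Tuesday, common
1930: Jan 1 Wednesday, common
1931: Jan 1 Thursday, common
1932: Jan 1 Friday, leap
1932 matches on both conditions.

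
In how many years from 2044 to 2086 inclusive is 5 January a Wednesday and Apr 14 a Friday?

Check each year's weekday for 5 January and Apr 14:
  2044: Tue/Thu  2045: Thu/Fri  2046: Fri/Sat  2047: Sat/Sun  2048: Sun/Tue  2049: Tue/Wed  2050: Wed/Thu  2051: Thu/Fri  2052: Fri/Sun  2053: Sun/Mon  2054: Mon/Tue  2055: Tue/Wed  2056: Wed/Fri ✓  2057: Fri/Sat  …(15 more)…  2073: Thu/Fri  2074: Fri/Sat  2075: Sat/Sun  2076: Sun/Tue  2077: Tue/Wed  2078: Wed/Thu  2079: Thu/Fri  2080: Fri/Sun  2081: Sun/Mon  2082: Mon/Tue  2083: Tue/Wed  2084: Wed/Fri ✓  2085: Fri/Sat  2086: Sat/Sun
Both conditions hold in: 2056, 2084 — 2.

2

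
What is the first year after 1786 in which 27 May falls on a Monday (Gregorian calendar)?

1793

From one year to the next, a fixed date's weekday advances by 1, or by 2 when a Feb 29 lies between the two dates.
1786: May 27 is Saturday.
1787: Sunday (+1)
1788: Tuesday (+2)
1789: Wednesday (+1)
1790: Thursday (+1)
1791: Friday (+1)
1792: Sunday (+2)
1793: Monday (+1)
27 May falls on a Monday in 1793.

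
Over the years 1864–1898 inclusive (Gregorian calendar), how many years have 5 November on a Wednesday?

Track 5 November's weekday year by year (advancing +1, or +2 across a Feb 29):
  1864: Sat  1865: Sun (+1)  1866: Mon (+1)  1867: Tue (+1)  1868: Thu (+2)
  1869: Fri (+1)  1870: Sat (+1)  1871: Sun (+1)  1872: Tue (+2)  1873: Wed (+1) ✓
  1874: Thu (+1)  1875: Fri (+1)  1876: Sun (+2)  1877: Mon (+1)  … (7 more years) …
  1885: Thu (+1)  1886: Fri (+1)  1887: Sat (+1)  1888: Mon (+2)  1889: Tue (+1)
  1890: Wed (+1) ✓  1891: Thu (+1)  1892: Sat (+2)  1893: Sun (+1)  1894: Mon (+1)
  1895: Tue (+1)  1896: Thu (+2)  1897: Fri (+1)  1898: Sat (+1)
Wednesday years: 1873, 1879, 1884, 1890 — 4 in total.

4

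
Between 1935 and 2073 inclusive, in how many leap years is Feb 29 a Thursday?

Leap years in 1935–2073: 35 of them.
Feb 29 weekday advances by 5 (mod 7) from one leap year to the next four years later (or differs when a century non-leap intervenes).
Leap-day weekdays: 1936:Sat 1940:Thu✓ 1944:Tue 1948:Sun 1952:Fri 1956:Wed 1960:Mon 1964:Sat 1968:Thu✓ 1972:Tue 1976:Sun 1980:Fri 1984:Wed …(9 more)… 2024:Thu✓ 2028:Tue 2032:Sun 2036:Fri 2040:Wed 2044:Mon 2048:Sat 2052:Thu✓ 2056:Tue 2060:Sun 2064:Fri 2068:Wed 2072:Mon
Thursday: 1940, 1968, 1996, 2024, 2052 → 5.

5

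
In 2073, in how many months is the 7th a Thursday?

2

Check the 7th of each month of 2073: Jan 7: Sat, Feb 7: Tue, Mar 7: Tue, Apr 7: Fri, May 7: Sun, Jun 7: Wed, Jul 7: Fri, Aug 7: Mon, Sep 7: Thu, Oct 7: Sat, Nov 7: Tue, Dec 7: Thu.
Thursday occurs in September, December — 2 months.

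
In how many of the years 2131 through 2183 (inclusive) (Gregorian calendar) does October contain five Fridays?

23

October has 31 days; it has five Fridays when Friday falls among the first (month-length − 28) days — i.e. when October 1 is one of Friday/Thursday/Wednesday.
October 1 by year: 2131:Mon 2132:Wed✓ 2133:Thu✓ 2134:Fri✓ 2135:Sat 2136:Mon 2137:Tue 2138:Wed✓ 2139:Thu✓ 2140:Sat 2141:Sun 2142:Mon 2143:Tue 2144:Thu✓ 2145:Fri✓ …(23 more)… 2169:Sun 2170:Mon 2171:Tue 2172:Thu✓ 2173:Fri✓ 2174:Sat 2175:Sun 2176:Tue 2177:Wed✓ 2178:Thu✓ 2179:Fri✓ 2180:Sun 2181:Mon 2182:Tue 2183:Wed✓
Years with five Fridays: 2132, 2133, 2134, 2138, 2139, 2144, 2145, 2149, 2150, 2151, 2155, 2156, 2160, 2161, 2162, 2166, 2167, 2172, 2173, 2177, 2178, 2179, 2183 → 23.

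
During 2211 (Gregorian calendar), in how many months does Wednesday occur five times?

4

A month of length L has five Wednesdays iff its first Wednesday is on day ≤ L−28 (so day 1–3 in a 31-day month, 1–2 in a 30-day month, day 1 in a leap February).
Checking each month of 2211: Jan starts Tue (31d) ✓; Feb starts Fri (28d); Mar starts Fri (31d); Apr starts Mon (30d); May starts Wed (31d) ✓; Jun starts Sat (30d); Jul starts Mon (31d) ✓; Aug starts Thu (31d); Sep starts Sun (30d); Oct starts Tue (31d) ✓; Nov starts Fri (30d); Dec starts Sun (31d).
Five-Wednesday months: January, May, July, October → 4.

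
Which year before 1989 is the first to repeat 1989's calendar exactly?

1978

Two years share a calendar iff Jan 1 falls on the same weekday and both are leap or both are common. 1989: Jan 1 is Sunday, common year.
1988: Jan 1 Friday, leap
1987: Jan 1 Thursday, common
1986: Jan 1 Wednesday, common
1985: Jan 1 Tuesday, common
1984: Jan 1 Sunday, leap
1983: Jan 1 Saturday, common
1982: Jan 1 Friday, common
1981: Jan 1 Thursday, common
1980: Jan 1 Tuesday, leap
1979: Jan 1 Monday, common
1978: Jan 1 Sunday, common
1978 matches on both conditions.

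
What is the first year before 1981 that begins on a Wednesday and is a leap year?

Jan 1 advances by 2 weekdays after a leap year and by 1 after a common year.
1981: Jan 1 is Thursday.
1980: Tuesday (leap)
1979: Monday
1978: Sunday
1977: Saturday
1976: Thursday (leap)
1975: Wednesday
1974: Tuesday
1973: Monday
1972: Saturday (leap)
1971: Friday
1970: Thursday
1969: Wednesday
1968: Monday (leap)
1967: Sunday
1966: Saturday
1965: Friday
1964: Wednesday (leap)
1964 begins on a Wednesday and is a leap year.

1964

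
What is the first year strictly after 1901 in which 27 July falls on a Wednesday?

1904

From one year to the next, a fixed date's weekday advances by 1, or by 2 when a Feb 29 lies between the two dates.
1901: July 27 is Saturday.
1902: Sunday (+1)
1903: Monday (+1)
1904: Wednesday (+2)
27 July falls on a Wednesday in 1904.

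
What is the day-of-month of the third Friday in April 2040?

April 1, 2040 is a Sunday, so the first Friday is the 6th.
The third Friday is 6 + 14 = 20.

20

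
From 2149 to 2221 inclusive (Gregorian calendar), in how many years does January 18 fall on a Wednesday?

10

Track January 18's weekday year by year (advancing +1, or +2 across a Feb 29):
  2149: Sat  2150: Sun (+1)  2151: Mon (+1)  2152: Tue (+1)  2153: Thu (+2)
  2154: Fri (+1)  2155: Sat (+1)  2156: Sun (+1)  2157: Tue (+2)  2158: Wed (+1) ✓
  2159: Thu (+1)  2160: Fri (+1)  2161: Sun (+2)  2162: Mon (+1)  … (45 more years) …
  2208: Mon (+1)  2209: Wed (+2) ✓  2210: Thu (+1)  2211: Fri (+1)  2212: Sat (+1)
  2213: Mon (+2)  2214: Tue (+1)  2215: Wed (+1) ✓  2216: Thu (+1)  2217: Sat (+2)
  2218: Sun (+1)  2219: Mon (+1)  2220: Tue (+1)  2221: Thu (+2)
Wednesday years: 2158, 2164, 2169, 2175, 2186, 2192, 2197, 2204, 2209, 2215 — 10 in total.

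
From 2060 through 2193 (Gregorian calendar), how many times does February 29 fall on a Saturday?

Leap years in 2060–2193: 33 of them.
Feb 29 weekday advances by 5 (mod 7) from one leap year to the next four years later (or differs when a century non-leap intervenes).
Leap-day weekdays: 2060:Sun 2064:Fri 2068:Wed 2072:Mon 2076:Sat✓ 2080:Thu 2084:Tue 2088:Sun 2092:Fri 2096:Wed 2104:Fri 2108:Wed 2112:Mon …(7 more)… 2144:Sat✓ 2148:Thu 2152:Tue 2156:Sun 2160:Fri 2164:Wed 2168:Mon 2172:Sat✓ 2176:Thu 2180:Tue 2184:Sun 2188:Fri 2192:Wed
Saturday: 2076, 2116, 2144, 2172 → 4.

4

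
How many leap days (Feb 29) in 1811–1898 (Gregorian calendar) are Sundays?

3

Leap years in 1811–1898: 22 of them.
Feb 29 weekday advances by 5 (mod 7) from one leap year to the next four years later (or differs when a century non-leap intervenes).
Leap-day weekdays: 1812:Sat 1816:Thu 1820:Tue 1824:Sun✓ 1828:Fri 1832:Wed 1836:Mon 1840:Sat 1844:Thu 1848:Tue 1852:Sun✓ 1856:Fri 1860:Wed 1864:Mon 1868:Sat 1872:Thu 1876:Tue 1880:Sun✓ 1884:Fri 1888:Wed 1892:Mon 1896:Sat
Sunday: 1824, 1852, 1880 → 3.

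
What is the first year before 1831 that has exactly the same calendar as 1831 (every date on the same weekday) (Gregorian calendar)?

1825

Two years share a calendar iff Jan 1 falls on the same weekday and both are leap or both are common. 1831: Jan 1 is Saturday, common year.
1830: Jan 1 Friday, common
1829: Jan 1 Thursday, common
1828: Jan 1 Tuesday, leap
1827: Jan 1 Monday, common
1826: Jan 1 Sunday, common
1825: Jan 1 Saturday, common
1825 matches on both conditions.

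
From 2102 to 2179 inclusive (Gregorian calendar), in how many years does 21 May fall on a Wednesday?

11

Track 21 May's weekday year by year (advancing +1, or +2 across a Feb 29):
  2102: Sun  2103: Mon (+1)  2104: Wed (+2) ✓  2105: Thu (+1)  2106: Fri (+1)
  2107: Sat (+1)  2108: Mon (+2)  2109: Tue (+1)  2110: Wed (+1) ✓  2111: Thu (+1)
  2112: Sat (+2)  2113: Sun (+1)  2114: Mon (+1)  2115: Tue (+1)  … (50 more years) …
  2166: Wed (+1) ✓  2167: Thu (+1)  2168: Sat (+2)  2169: Sun (+1)  2170: Mon (+1)
  2171: Tue (+1)  2172: Thu (+2)  2173: Fri (+1)  2174: Sat (+1)  2175: Sun (+1)
  2176: Tue (+2)  2177: Wed (+1) ✓  2178: Thu (+1)  2179: Fri (+1)
Wednesday years: 2104, 2110, 2121, 2127, 2132, 2138, 2149, 2155, 2160, 2166, 2177 — 11 in total.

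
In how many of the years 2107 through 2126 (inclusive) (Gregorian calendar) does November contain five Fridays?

7

November has 30 days; it has five Fridays when Friday falls among the first (month-length − 28) days — i.e. when November 1 is one of Friday/Thursday.
November 1 by year: 2107:Tue 2108:Thu✓ 2109:Fri✓ 2110:Sat 2111:Sun 2112:Tue 2113:Wed 2114:Thu✓ 2115:Fri✓ 2116:Sun 2117:Mon 2118:Tue 2119:Wed 2120:Fri✓ 2121:Sat 2122:Sun 2123:Mon 2124:Wed 2125:Thu✓ 2126:Fri✓
Years with five Fridays: 2108, 2109, 2114, 2115, 2120, 2125, 2126 → 7.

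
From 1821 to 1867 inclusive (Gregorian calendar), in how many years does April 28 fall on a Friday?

Track April 28's weekday year by year (advancing +1, or +2 across a Feb 29):
  1821: Sat  1822: Sun (+1)  1823: Mon (+1)  1824: Wed (+2)  1825: Thu (+1)
  1826: Fri (+1) ✓  1827: Sat (+1)  1828: Mon (+2)  1829: Tue (+1)  1830: Wed (+1)
  1831: Thu (+1)  1832: Sat (+2)  1833: Sun (+1)  1834: Mon (+1)  … (19 more years) …
  1854: Fri (+1) ✓  1855: Sat (+1)  1856: Mon (+2)  1857: Tue (+1)  1858: Wed (+1)
  1859: Thu (+1)  1860: Sat (+2)  1861: Sun (+1)  1862: Mon (+1)  1863: Tue (+1)
  1864: Thu (+2)  1865: Fri (+1) ✓  1866: Sat (+1)  1867: Sun (+1)
Friday years: 1826, 1837, 1843, 1848, 1854, 1865 — 6 in total.

6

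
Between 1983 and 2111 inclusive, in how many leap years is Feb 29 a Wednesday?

6

Leap years in 1983–2111: 31 of them.
Feb 29 weekday advances by 5 (mod 7) from one leap year to the next four years later (or differs when a century non-leap intervenes).
Leap-day weekdays: 1984:Wed✓ 1988:Mon 1992:Sat 1996:Thu 2000:Tue 2004:Sun 2008:Fri 2012:Wed✓ 2016:Mon 2020:Sat 2024:Thu 2028:Tue 2032:Sun …(5 more)… 2056:Tue 2060:Sun 2064:Fri 2068:Wed✓ 2072:Mon 2076:Sat 2080:Thu 2084:Tue 2088:Sun 2092:Fri 2096:Wed✓ 2104:Fri 2108:Wed✓
Wednesday: 1984, 2012, 2040, 2068, 2096, 2108 → 6.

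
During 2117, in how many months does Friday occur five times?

5

A month of length L has five Fridays iff its first Friday is on day ≤ L−28 (so day 1–3 in a 31-day month, 1–2 in a 30-day month, day 1 in a leap February).
Checking each month of 2117: Jan starts Fri (31d) ✓; Feb starts Mon (28d); Mar starts Mon (31d); Apr starts Thu (30d) ✓; May starts Sat (31d); Jun starts Tue (30d); Jul starts Thu (31d) ✓; Aug starts Sun (31d); Sep starts Wed (30d); Oct starts Fri (31d) ✓; Nov starts Mon (30d); Dec starts Wed (31d) ✓.
Five-Friday months: January, April, July, October, December → 5.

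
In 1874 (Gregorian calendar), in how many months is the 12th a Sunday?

Check the 12th of each month of 1874: Jan 12: Mon, Feb 12: Thu, Mar 12: Thu, Apr 12: Sun, May 12: Tue, Jun 12: Fri, Jul 12: Sun, Aug 12: Wed, Sep 12: Sat, Oct 12: Mon, Nov 12: Thu, Dec 12: Sat.
Sunday occurs in April, July — 2 months.

2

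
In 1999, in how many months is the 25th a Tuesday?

Check the 25th of each month of 1999: Jan 25: Mon, Feb 25: Thu, Mar 25: Thu, Apr 25: Sun, May 25: Tue, Jun 25: Fri, Jul 25: Sun, Aug 25: Wed, Sep 25: Sat, Oct 25: Mon, Nov 25: Thu, Dec 25: Sat.
Tuesday occurs in May — 1 month.

1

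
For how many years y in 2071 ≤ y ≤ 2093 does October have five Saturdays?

October has 31 days; it has five Saturdays when Saturday falls among the first (month-length − 28) days — i.e. when October 1 is one of Saturday/Friday/Thursday.
October 1 by year: 2071:Thu✓ 2072:Sat✓ 2073:Sun 2074:Mon 2075:Tue 2076:Thu✓ 2077:Fri✓ 2078:Sat✓ 2079:Sun 2080:Tue 2081:Wed 2082:Thu✓ 2083:Fri✓ 2084:Sun 2085:Mon 2086:Tue 2087:Wed 2088:Fri✓ 2089:Sat✓ 2090:Sun 2091:Mon 2092:Wed 2093:Thu✓
Years with five Saturdays: 2071, 2072, 2076, 2077, 2078, 2082, 2083, 2088, 2089, 2093 → 10.

10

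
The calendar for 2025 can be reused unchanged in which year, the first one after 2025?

Two years share a calendar iff Jan 1 falls on the same weekday and both are leap or both are common. 2025: Jan 1 is Wednesday, common year.
2026: Jan 1 Thursday, common
2027: Jan 1 Friday, common
2028: Jan 1 Saturday, leap
2029: Jan 1 Monday, common
2030: Jan 1 Tuesday, common
2031: Jan 1 Wednesday, common
2031 matches on both conditions.

2031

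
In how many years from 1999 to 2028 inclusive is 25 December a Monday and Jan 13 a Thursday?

Check each year's weekday for 25 December and Jan 13:
  1999: Sat/Wed  2000: Mon/Thu ✓  2001: Tue/Sat  2002: Wed/Sun  2003: Thu/Mon  2004: Sat/Tue  2005: Sun/Thu  2006: Mon/Fri  2007: Tue/Sat  2008: Thu/Sun  2009: Fri/Tue  2010: Sat/Wed  2011: Sun/Thu  2012: Tue/Fri  2013: Wed/Sun  2014: Thu/Mon  2015: Fri/Tue  2016: Sun/Wed  2017: Mon/Fri  2018: Tue/Sat  2019: Wed/Sun  2020: Fri/Mon  2021: Sat/Wed  2022: Sun/Thu  2023: Mon/Fri  2024: Wed/Sat  2025: Thu/Mon  2026: Fri/Tue  2027: Sat/Wed  2028: Mon/Thu ✓
Both conditions hold in: 2000, 2028 — 2.

2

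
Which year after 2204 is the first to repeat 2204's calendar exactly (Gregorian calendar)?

Two years share a calendar iff Jan 1 falls on the same weekday and both are leap or both are common. 2204: Jan 1 is Sunday, leap year.
2205: Jan 1 Tuesday, common
2206: Jan 1 Wednesday, common
2207: Jan 1 Thursday, common
2208: Jan 1 Friday, leap
2209: Jan 1 Sunday, common
2210: Jan 1 Monday, common
2211: Jan 1 Tuesday, common
2212: Jan 1 Wednesday, leap
2213: Jan 1 Friday, common
2214: Jan 1 Saturday, common
2215: Jan 1 Sunday, common
2216: Jan 1 Monday, leap
2217: Jan 1 Wednesday, common
2218: Jan 1 Thursday, common
2219: Jan 1 Friday, common
2220: Jan 1 Saturday, leap
2221: Jan 1 Monday, common
2222: Jan 1 Tuesday, common
2223: Jan 1 Wednesday, common
2224: Jan 1 Thursday, leap
2225: Jan 1 Saturday, common
2226: Jan 1 Sunday, common
2227: Jan 1 Monday, common
2228: Jan 1 Tuesday, leap
2229: Jan 1 Thursday, common
2230: Jan 1 Friday, common
2231: Jan 1 Saturday, common
2232: Jan 1 Sunday, leap
2232 matches on both conditions.

2232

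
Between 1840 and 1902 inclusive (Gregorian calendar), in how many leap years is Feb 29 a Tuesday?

2

Leap years in 1840–1902: 15 of them.
Feb 29 weekday advances by 5 (mod 7) from one leap year to the next four years later (or differs when a century non-leap intervenes).
Leap-day weekdays: 1840:Sat 1844:Thu 1848:Tue✓ 1852:Sun 1856:Fri 1860:Wed 1864:Mon 1868:Sat 1872:Thu 1876:Tue✓ 1880:Sun 1884:Fri 1888:Wed 1892:Mon 1896:Sat
Tuesday: 1848, 1876 → 2.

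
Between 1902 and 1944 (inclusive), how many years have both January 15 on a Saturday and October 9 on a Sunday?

Check each year's weekday for January 15 and October 9:
  1902: Wed/Thu  1903: Thu/Fri  1904: Fri/Sun  1905: Sun/Mon  1906: Mon/Tue  1907: Tue/Wed  1908: Wed/Fri  1909: Fri/Sat  1910: Sat/Sun ✓  1911: Sun/Mon  1912: Mon/Wed  1913: Wed/Thu  1914: Thu/Fri  1915: Fri/Sat  …(15 more)…  1931: Thu/Fri  1932: Fri/Sun  1933: Sun/Mon  1934: Mon/Tue  1935: Tue/Wed  1936: Wed/Fri  1937: Fri/Sat  1938: Sat/Sun ✓  1939: Sun/Mon  1940: Mon/Wed  1941: Wed/Thu  1942: Thu/Fri  1943: Fri/Sat  1944: Sat/Mon
Both conditions hold in: 1910, 1921, 1927, 1938 — 4.

4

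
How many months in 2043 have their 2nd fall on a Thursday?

Check the 2nd of each month of 2043: Jan 2: Fri, Feb 2: Mon, Mar 2: Mon, Apr 2: Thu, May 2: Sat, Jun 2: Tue, Jul 2: Thu, Aug 2: Sun, Sep 2: Wed, Oct 2: Fri, Nov 2: Mon, Dec 2: Wed.
Thursday occurs in April, July — 2 months.

2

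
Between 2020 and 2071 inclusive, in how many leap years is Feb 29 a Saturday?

2

Leap years in 2020–2071: 13 of them.
Feb 29 weekday advances by 5 (mod 7) from one leap year to the next four years later (or differs when a century non-leap intervenes).
Leap-day weekdays: 2020:Sat✓ 2024:Thu 2028:Tue 2032:Sun 2036:Fri 2040:Wed 2044:Mon 2048:Sat✓ 2052:Thu 2056:Tue 2060:Sun 2064:Fri 2068:Wed
Saturday: 2020, 2048 → 2.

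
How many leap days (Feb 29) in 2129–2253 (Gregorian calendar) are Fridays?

Leap years in 2129–2253: 30 of them.
Feb 29 weekday advances by 5 (mod 7) from one leap year to the next four years later (or differs when a century non-leap intervenes).
Leap-day weekdays: 2132:Fri✓ 2136:Wed 2140:Mon 2144:Sat 2148:Thu 2152:Tue 2156:Sun 2160:Fri✓ 2164:Wed 2168:Mon 2172:Sat 2176:Thu 2180:Tue …(4 more)… 2204:Wed 2208:Mon 2212:Sat 2216:Thu 2220:Tue 2224:Sun 2228:Fri✓ 2232:Wed 2236:Mon 2240:Sat 2244:Thu 2248:Tue 2252:Sun
Friday: 2132, 2160, 2188, 2228 → 4.

4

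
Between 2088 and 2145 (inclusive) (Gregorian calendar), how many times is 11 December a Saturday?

9

Track 11 December's weekday year by year (advancing +1, or +2 across a Feb 29):
  2088: Sat ✓  2089: Sun (+1)  2090: Mon (+1)  2091: Tue (+1)  2092: Thu (+2)
  2093: Fri (+1)  2094: Sat (+1) ✓  2095: Sun (+1)  2096: Tue (+2)  2097: Wed (+1)
  2098: Thu (+1)  2099: Fri (+1)  2100: Sat (+1) ✓  2101: Sun (+1)  … (30 more years) …
  2132: Thu (+2)  2133: Fri (+1)  2134: Sat (+1) ✓  2135: Sun (+1)  2136: Tue (+2)
  2137: Wed (+1)  2138: Thu (+1)  2139: Fri (+1)  2140: Sun (+2)  2141: Mon (+1)
  2142: Tue (+1)  2143: Wed (+1)  2144: Fri (+2)  2145: Sat (+1) ✓
Saturday years: 2088, 2094, 2100, 2106, 2117, 2123, 2128, 2134, 2145 — 9 in total.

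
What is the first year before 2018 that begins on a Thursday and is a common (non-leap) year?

2015

Jan 1 advances by 2 weekdays after a leap year and by 1 after a common year.
2018: Jan 1 is Monday.
2017: Sunday
2016: Friday (leap)
2015: Thursday
2015 begins on a Thursday and is a common year.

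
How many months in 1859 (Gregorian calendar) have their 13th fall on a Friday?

1

Check the 13th of each month of 1859: Jan 13: Thu, Feb 13: Sun, Mar 13: Sun, Apr 13: Wed, May 13: Fri, Jun 13: Mon, Jul 13: Wed, Aug 13: Sat, Sep 13: Tue, Oct 13: Thu, Nov 13: Sun, Dec 13: Tue.
Friday occurs in May — 1 month.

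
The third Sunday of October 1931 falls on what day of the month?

October 1, 1931 is a Thursday, so the first Sunday is the 4th.
The third Sunday is 4 + 14 = 18.

18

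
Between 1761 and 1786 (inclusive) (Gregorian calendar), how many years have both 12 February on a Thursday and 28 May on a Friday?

Check each year's weekday for 12 February and 28 May:
  1761: Thu/Thu  1762: Fri/Fri  1763: Sat/Sat  1764: Sun/Mon  1765: Tue/Tue  1766: Wed/Wed  1767: Thu/Thu  1768: Fri/Sat  1769: Sun/Sun  1770: Mon/Mon  1771: Tue/Tue  1772: Wed/Thu  1773: Fri/Fri  1774: Sat/Sat  1775: Sun/Sun  1776: Mon/Tue  1777: Wed/Wed  1778: Thu/Thu  1779: Fri/Fri  1780: Sat/Sun  1781: Mon/Mon  1782: Tue/Tue  1783: Wed/Wed  1784: Thu/Fri ✓  1785: Sat/Sat  1786: Sun/Sun
Both conditions hold in: 1784 — 1.

1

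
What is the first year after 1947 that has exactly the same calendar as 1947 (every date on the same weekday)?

Two years share a calendar iff Jan 1 falls on the same weekday and both are leap or both are common. 1947: Jan 1 is Wednesday, common year.
1948: Jan 1 Thursday, leap
1949: Jan 1 Saturday, common
1950: Jan 1 Sunday, common
1951: Jan 1 Monday, common
1952: Jan 1 Tuesday, leap
1953: Jan 1 Thursday, common
1954: Jan 1 Friday, common
1955: Jan 1 Saturday, common
1956: Jan 1 Sunday, leap
1957: Jan 1 Tuesday, common
1958: Jan 1 Wednesday, common
1958 matches on both conditions.

1958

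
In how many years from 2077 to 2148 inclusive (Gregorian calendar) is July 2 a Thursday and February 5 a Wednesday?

Check each year's weekday for July 2 and February 5:
  2077: Fri/Fri  2078: Sat/Sat  2079: Sun/Sun  2080: Tue/Mon  2081: Wed/Wed  2082: Thu/Thu  2083: Fri/Fri  2084: Sun/Sat  2085: Mon/Mon  2086: Tue/Tue  2087: Wed/Wed  2088: Fri/Thu  2089: Sat/Sat  2090: Sun/Sun  …(44 more)…  2135: Sat/Sat  2136: Mon/Sun  2137: Tue/Tue  2138: Wed/Wed  2139: Thu/Thu  2140: Sat/Fri  2141: Sun/Sun  2142: Mon/Mon  2143: Tue/Tue  2144: Thu/Wed ✓  2145: Fri/Fri  2146: Sat/Sat  2147: Sun/Sun  2148: Tue/Mon
Both conditions hold in: 2116, 2144 — 2.

2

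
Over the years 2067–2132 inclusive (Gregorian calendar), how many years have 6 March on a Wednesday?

Track 6 March's weekday year by year (advancing +1, or +2 across a Feb 29):
  2067: Sun  2068: Tue (+2)  2069: Wed (+1) ✓  2070: Thu (+1)  2071: Fri (+1)
  2072: Sun (+2)  2073: Mon (+1)  2074: Tue (+1)  2075: Wed (+1) ✓  2076: Fri (+2)
  2077: Sat (+1)  2078: Sun (+1)  2079: Mon (+1)  2080: Wed (+2) ✓  … (38 more years) …
  2119: Mon (+1)  2120: Wed (+2) ✓  2121: Thu (+1)  2122: Fri (+1)  2123: Sat (+1)
  2124: Mon (+2)  2125: Tue (+1)  2126: Wed (+1) ✓  2127: Thu (+1)  2128: Sat (+2)
  2129: Sun (+1)  2130: Mon (+1)  2131: Tue (+1)  2132: Thu (+2)
Wednesday years: 2069, 2075, 2080, 2086, 2097, 2109, 2115, 2120, 2126 — 9 in total.

9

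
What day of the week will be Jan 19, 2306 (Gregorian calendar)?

Friday

January 1, 2306 is a Monday.
January 19 is day 19 of the year, i.e. 18 days after Jan 1.
18 mod 7 = 4, so advance 4 weekdays from Monday: Friday.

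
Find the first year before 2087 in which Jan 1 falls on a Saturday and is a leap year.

2084

Jan 1 advances by 2 weekdays after a leap year and by 1 after a common year.
2087: Jan 1 is Wednesday.
2086: Tuesday
2085: Monday
2084: Saturday (leap)
2084 begins on a Saturday and is a leap year.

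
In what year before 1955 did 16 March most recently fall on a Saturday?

1946

From one year to the next, a fixed date's weekday advances by 1, or by 2 when a Feb 29 lies between the two dates.
1955: March 16 is Wednesday.
1954: Tuesday (−1)
1953: Monday (−1)
1952: Sunday (−1)
1951: Friday (−2)
1950: Thursday (−1)
1949: Wednesday (−1)
1948: Tuesday (−1)
1947: Sunday (−2)
1946: Saturday (−1)
16 March falls on a Saturday in 1946.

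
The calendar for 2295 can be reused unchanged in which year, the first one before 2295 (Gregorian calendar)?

Two years share a calendar iff Jan 1 falls on the same weekday and both are leap or both are common. 2295: Jan 1 is Tuesday, common year.
2294: Jan 1 Monday, common
2293: Jan 1 Sunday, common
2292: Jan 1 Friday, leap
2291: Jan 1 Thursday, common
2290: Jan 1 Wednesday, common
2289: Jan 1 Tuesday, common
2289 matches on both conditions.

2289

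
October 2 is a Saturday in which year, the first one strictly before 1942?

1937

From one year to the next, a fixed date's weekday advances by 1, or by 2 when a Feb 29 lies between the two dates.
1942: October 2 is Friday.
1941: Thursday (−1)
1940: Wednesday (−1)
1939: Monday (−2)
1938: Sunday (−1)
1937: Saturday (−1)
October 2 falls on a Saturday in 1937.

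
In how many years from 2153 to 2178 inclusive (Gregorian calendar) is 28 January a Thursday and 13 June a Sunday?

Check each year's weekday for 28 January and 13 June:
  2153: Sun/Wed  2154: Mon/Thu  2155: Tue/Fri  2156: Wed/Sun  2157: Fri/Mon  2158: Sat/Tue  2159: Sun/Wed  2160: Mon/Fri  2161: Wed/Sat  2162: Thu/Sun ✓  2163: Fri/Mon  2164: Sat/Wed  2165: Mon/Thu  2166: Tue/Fri  2167: Wed/Sat  2168: Thu/Mon  2169: Sat/Tue  2170: Sun/Wed  2171: Mon/Thu  2172: Tue/Sat  2173: Thu/Sun ✓  2174: Fri/Mon  2175: Sat/Tue  2176: Sun/Thu  2177: Tue/Fri  2178: Wed/Sat
Both conditions hold in: 2162, 2173 — 2.

2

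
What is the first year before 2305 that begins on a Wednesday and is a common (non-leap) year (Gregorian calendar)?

2302

Jan 1 advances by 2 weekdays after a leap year and by 1 after a common year.
2305: Jan 1 is Sunday.
2304: Friday (leap)
2303: Thursday
2302: Wednesday
2302 begins on a Wednesday and is a common year.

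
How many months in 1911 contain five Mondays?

4

A month of length L has five Mondays iff its first Monday is on day ≤ L−28 (so day 1–3 in a 31-day month, 1–2 in a 30-day month, day 1 in a leap February).
Checking each month of 1911: Jan starts Sun (31d) ✓; Feb starts Wed (28d); Mar starts Wed (31d); Apr starts Sat (30d); May starts Mon (31d) ✓; Jun starts Thu (30d); Jul starts Sat (31d) ✓; Aug starts Tue (31d); Sep starts Fri (30d); Oct starts Sun (31d) ✓; Nov starts Wed (30d); Dec starts Fri (31d).
Five-Monday months: January, May, July, October → 4.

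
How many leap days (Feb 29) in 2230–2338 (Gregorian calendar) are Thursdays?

3

Leap years in 2230–2338: 26 of them.
Feb 29 weekday advances by 5 (mod 7) from one leap year to the next four years later (or differs when a century non-leap intervenes).
Leap-day weekdays: 2232:Wed 2236:Mon 2240:Sat 2244:Thu✓ 2248:Tue 2252:Sun 2256:Fri 2260:Wed 2264:Mon 2268:Sat 2272:Thu✓ 2276:Tue 2280:Sun 2284:Fri 2288:Wed 2292:Mon 2296:Sat 2304:Mon 2308:Sat 2312:Thu✓ 2316:Tue 2320:Sun 2324:Fri 2328:Wed 2332:Mon 2336:Sat
Thursday: 2244, 2272, 2312 → 3.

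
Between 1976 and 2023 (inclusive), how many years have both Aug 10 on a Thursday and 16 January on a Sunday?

1

Check each year's weekday for Aug 10 and 16 January:
  1976: Tue/Fri  1977: Wed/Sun  1978: Thu/Mon  1979: Fri/Tue  1980: Sun/Wed  1981: Mon/Fri  1982: Tue/Sat  1983: Wed/Sun  1984: Fri/Mon  1985: Sat/Wed  1986: Sun/Thu  1987: Mon/Fri  1988: Wed/Sat  1989: Thu/Mon  …(20 more)…  2010: Tue/Sat  2011: Wed/Sun  2012: Fri/Mon  2013: Sat/Wed  2014: Sun/Thu  2015: Mon/Fri  2016: Wed/Sat  2017: Thu/Mon  2018: Fri/Tue  2019: Sat/Wed  2020: Mon/Thu  2021: Tue/Sat  2022: Wed/Sun  2023: Thu/Mon
Both conditions hold in: 2000 — 1.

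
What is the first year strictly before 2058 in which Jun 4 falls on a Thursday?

From one year to the next, a fixed date's weekday advances by 1, or by 2 when a Feb 29 lies between the two dates.
2058: June 4 is Tuesday.
2057: Monday (−1)
2056: Sunday (−1)
2055: Friday (−2)
2054: Thursday (−1)
Jun 4 falls on a Thursday in 2054.

2054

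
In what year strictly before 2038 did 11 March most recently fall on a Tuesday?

2036

From one year to the next, a fixed date's weekday advances by 1, or by 2 when a Feb 29 lies between the two dates.
2038: March 11 is Thursday.
2037: Wednesday (−1)
2036: Tuesday (−1)
11 March falls on a Tuesday in 2036.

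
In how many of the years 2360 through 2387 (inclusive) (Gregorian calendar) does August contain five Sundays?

12

August has 31 days; it has five Sundays when Sunday falls among the first (month-length − 28) days — i.e. when August 1 is one of Sunday/Saturday/Friday.
August 1 by year: 2360:Mon 2361:Tue 2362:Wed 2363:Thu 2364:Sat✓ 2365:Sun✓ 2366:Mon 2367:Tue 2368:Thu 2369:Fri✓ 2370:Sat✓ 2371:Sun✓ 2372:Tue 2373:Wed 2374:Thu 2375:Fri✓ 2376:Sun✓ 2377:Mon 2378:Tue 2379:Wed 2380:Fri✓ 2381:Sat✓ 2382:Sun✓ 2383:Mon 2384:Wed 2385:Thu 2386:Fri✓ 2387:Sat✓
Years with five Sundays: 2364, 2365, 2369, 2370, 2371, 2375, 2376, 2380, 2381, 2382, 2386, 2387 → 12.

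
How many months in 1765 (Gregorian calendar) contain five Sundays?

A month of length L has five Sundays iff its first Sunday is on day ≤ L−28 (so day 1–3 in a 31-day month, 1–2 in a 30-day month, day 1 in a leap February).
Checking each month of 1765: Jan starts Tue (31d); Feb starts Fri (28d); Mar starts Fri (31d) ✓; Apr starts Mon (30d); May starts Wed (31d); Jun starts Sat (30d) ✓; Jul starts Mon (31d); Aug starts Thu (31d); Sep starts Sun (30d) ✓; Oct starts Tue (31d); Nov starts Fri (30d); Dec starts Sun (31d) ✓.
Five-Sunday months: March, June, September, December → 4.

4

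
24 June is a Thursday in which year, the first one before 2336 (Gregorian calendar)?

2326

From one year to the next, a fixed date's weekday advances by 1, or by 2 when a Feb 29 lies between the two dates.
2336: June 24 is Wednesday.
2335: Monday (−2)
2334: Sunday (−1)
2333: Saturday (−1)
2332: Friday (−1)
2331: Wednesday (−2)
2330: Tuesday (−1)
2329: Monday (−1)
2328: Sunday (−1)
2327: Friday (−2)
2326: Thursday (−1)
24 June falls on a Thursday in 2326.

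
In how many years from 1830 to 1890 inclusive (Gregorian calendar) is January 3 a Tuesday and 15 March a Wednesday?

6

Check each year's weekday for January 3 and 15 March:
  1830: Sun/Mon  1831: Mon/Tue  1832: Tue/Thu  1833: Thu/Fri  1834: Fri/Sat  1835: Sat/Sun  1836: Sun/Tue  1837: Tue/Wed ✓  1838: Wed/Thu  1839: Thu/Fri  1840: Fri/Sun  1841: Sun/Mon  1842: Mon/Tue  1843: Tue/Wed ✓  …(33 more)…  1877: Wed/Thu  1878: Thu/Fri  1879: Fri/Sat  1880: Sat/Mon  1881: Mon/Tue  1882: Tue/Wed ✓  1883: Wed/Thu  1884: Thu/Sat  1885: Sat/Sun  1886: Sun/Mon  1887: Mon/Tue  1888: Tue/Thu  1889: Thu/Fri  1890: Fri/Sat
Both conditions hold in: 1837, 1843, 1854, 1865, 1871, 1882 — 6.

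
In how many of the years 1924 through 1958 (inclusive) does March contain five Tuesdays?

15

March has 31 days; it has five Tuesdays when Tuesday falls among the first (month-length − 28) days — i.e. when March 1 is one of Tuesday/Monday/Sunday.
March 1 by year: 1924:Sat 1925:Sun✓ 1926:Mon✓ 1927:Tue✓ 1928:Thu 1929:Fri 1930:Sat 1931:Sun✓ 1932:Tue✓ 1933:Wed 1934:Thu 1935:Fri 1936:Sun✓ 1937:Mon✓ 1938:Tue✓ …(5 more)… 1944:Wed 1945:Thu 1946:Fri 1947:Sat 1948:Mon✓ 1949:Tue✓ 1950:Wed 1951:Thu 1952:Sat 1953:Sun✓ 1954:Mon✓ 1955:Tue✓ 1956:Thu 1957:Fri 1958:Sat
Years with five Tuesdays: 1925, 1926, 1927, 1931, 1932, 1936, 1937, 1938, 1942, 1943, 1948, 1949, 1953, 1954, 1955 → 15.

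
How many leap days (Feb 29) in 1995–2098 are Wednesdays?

4

Leap years in 1995–2098: 26 of them.
Feb 29 weekday advances by 5 (mod 7) from one leap year to the next four years later (or differs when a century non-leap intervenes).
Leap-day weekdays: 1996:Thu 2000:Tue 2004:Sun 2008:Fri 2012:Wed✓ 2016:Mon 2020:Sat 2024:Thu 2028:Tue 2032:Sun 2036:Fri 2040:Wed✓ 2044:Mon 2048:Sat 2052:Thu 2056:Tue 2060:Sun 2064:Fri 2068:Wed✓ 2072:Mon 2076:Sat 2080:Thu 2084:Tue 2088:Sun 2092:Fri 2096:Wed✓
Wednesday: 2012, 2040, 2068, 2096 → 4.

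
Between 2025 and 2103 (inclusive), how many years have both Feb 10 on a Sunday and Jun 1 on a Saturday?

8

Check each year's weekday for Feb 10 and Jun 1:
  2025: Mon/Sun  2026: Tue/Mon  2027: Wed/Tue  2028: Thu/Thu  2029: Sat/Fri  2030: Sun/Sat ✓  2031: Mon/Sun  2032: Tue/Tue  2033: Thu/Wed  2034: Fri/Thu  2035: Sat/Fri  2036: Sun/Sun  2037: Tue/Mon  2038: Wed/Tue  …(51 more)…  2090: Fri/Thu  2091: Sat/Fri  2092: Sun/Sun  2093: Tue/Mon  2094: Wed/Tue  2095: Thu/Wed  2096: Fri/Fri  2097: Sun/Sat ✓  2098: Mon/Sun  2099: Tue/Mon  2100: Wed/Tue  2101: Thu/Wed  2102: Fri/Thu  2103: Sat/Fri
Both conditions hold in: 2030, 2041, 2047, 2058, 2069, 2075, 2086, 2097 — 8.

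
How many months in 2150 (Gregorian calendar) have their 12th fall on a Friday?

1

Check the 12th of each month of 2150: Jan 12: Mon, Feb 12: Thu, Mar 12: Thu, Apr 12: Sun, May 12: Tue, Jun 12: Fri, Jul 12: Sun, Aug 12: Wed, Sep 12: Sat, Oct 12: Mon, Nov 12: Thu, Dec 12: Sat.
Friday occurs in June — 1 month.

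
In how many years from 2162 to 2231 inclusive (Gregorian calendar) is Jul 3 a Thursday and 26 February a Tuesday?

Check each year's weekday for Jul 3 and 26 February:
  2162: Sat/Fri  2163: Sun/Sat  2164: Tue/Sun  2165: Wed/Tue  2166: Thu/Wed  2167: Fri/Thu  2168: Sun/Fri  2169: Mon/Sun  2170: Tue/Mon  2171: Wed/Tue  2172: Fri/Wed  2173: Sat/Fri  2174: Sun/Sat  2175: Mon/Sun  …(42 more)…  2218: Fri/Thu  2219: Sat/Fri  2220: Mon/Sat  2221: Tue/Mon  2222: Wed/Tue  2223: Thu/Wed  2224: Sat/Thu  2225: Sun/Sat  2226: Mon/Sun  2227: Tue/Mon  2228: Thu/Tue ✓  2229: Fri/Thu  2230: Sat/Fri  2231: Sun/Sat
Both conditions hold in: 2188, 2228 — 2.

2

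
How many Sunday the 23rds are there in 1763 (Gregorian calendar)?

Check the 23rd of each month of 1763: Jan 23: Sun, Feb 23: Wed, Mar 23: Wed, Apr 23: Sat, May 23: Mon, Jun 23: Thu, Jul 23: Sat, Aug 23: Tue, Sep 23: Fri, Oct 23: Sun, Nov 23: Wed, Dec 23: Fri.
Sunday occurs in January, October — 2 months.

2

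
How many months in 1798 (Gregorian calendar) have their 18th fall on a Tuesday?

Check the 18th of each month of 1798: Jan 18: Thu, Feb 18: Sun, Mar 18: Sun, Apr 18: Wed, May 18: Fri, Jun 18: Mon, Jul 18: Wed, Aug 18: Sat, Sep 18: Tue, Oct 18: Thu, Nov 18: Sun, Dec 18: Tue.
Tuesday occurs in September, December — 2 months.

2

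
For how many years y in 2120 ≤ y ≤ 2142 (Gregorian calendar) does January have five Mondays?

10

January has 31 days; it has five Mondays when Monday falls among the first (month-length − 28) days — i.e. when January 1 is one of Monday/Sunday/Saturday.
January 1 by year: 2120:Mon✓ 2121:Wed 2122:Thu 2123:Fri 2124:Sat✓ 2125:Mon✓ 2126:Tue 2127:Wed 2128:Thu 2129:Sat✓ 2130:Sun✓ 2131:Mon✓ 2132:Tue 2133:Thu 2134:Fri 2135:Sat✓ 2136:Sun✓ 2137:Tue 2138:Wed 2139:Thu 2140:Fri 2141:Sun✓ 2142:Mon✓
Years with five Mondays: 2120, 2124, 2125, 2129, 2130, 2131, 2135, 2136, 2141, 2142 → 10.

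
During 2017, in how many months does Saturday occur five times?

A month of length L has five Saturdays iff its first Saturday is on day ≤ L−28 (so day 1–3 in a 31-day month, 1–2 in a 30-day month, day 1 in a leap February).
Checking each month of 2017: Jan starts Sun (31d); Feb starts Wed (28d); Mar starts Wed (31d); Apr starts Sat (30d) ✓; May starts Mon (31d); Jun starts Thu (30d); Jul starts Sat (31d) ✓; Aug starts Tue (31d); Sep starts Fri (30d) ✓; Oct starts Sun (31d); Nov starts Wed (30d); Dec starts Fri (31d) ✓.
Five-Saturday months: April, July, September, December → 4.

4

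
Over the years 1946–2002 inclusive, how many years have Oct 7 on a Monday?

Track Oct 7's weekday year by year (advancing +1, or +2 across a Feb 29):
  1946: Mon ✓  1947: Tue (+1)  1948: Thu (+2)  1949: Fri (+1)  1950: Sat (+1)
  1951: Sun (+1)  1952: Tue (+2)  1953: Wed (+1)  1954: Thu (+1)  1955: Fri (+1)
  1956: Sun (+2)  1957: Mon (+1) ✓  1958: Tue (+1)  1959: Wed (+1)  … (29 more years) …
  1989: Sat (+1)  1990: Sun (+1)  1991: Mon (+1) ✓  1992: Wed (+2)  1993: Thu (+1)
  1994: Fri (+1)  1995: Sat (+1)  1996: Mon (+2) ✓  1997: Tue (+1)  1998: Wed (+1)
  1999: Thu (+1)  2000: Sat (+2)  2001: Sun (+1)  2002: Mon (+1) ✓
Monday years: 1946, 1957, 1963, 1968, 1974, 1985, 1991, 1996, 2002 — 9 in total.

9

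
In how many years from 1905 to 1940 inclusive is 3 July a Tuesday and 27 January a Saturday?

4

Check each year's weekday for 3 July and 27 January:
  1905: Mon/Fri  1906: Tue/Sat ✓  1907: Wed/Sun  1908: Fri/Mon  1909: Sat/Wed  1910: Sun/Thu  1911: Mon/Fri  1912: Wed/Sat  1913: Thu/Mon  1914: Fri/Tue  1915: Sat/Wed  1916: Mon/Thu  1917: Tue/Sat ✓  1918: Wed/Sun  …(8 more)…  1927: Sun/Thu  1928: Tue/Fri  1929: Wed/Sun  1930: Thu/Mon  1931: Fri/Tue  1932: Sun/Wed  1933: Mon/Fri  1934: Tue/Sat ✓  1935: Wed/Sun  1936: Fri/Mon  1937: Sat/Wed  1938: Sun/Thu  1939: Mon/Fri  1940: Wed/Sat
Both conditions hold in: 1906, 1917, 1923, 1934 — 4.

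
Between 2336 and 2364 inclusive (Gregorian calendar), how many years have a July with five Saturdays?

12

July has 31 days; it has five Saturdays when Saturday falls among the first (month-length − 28) days — i.e. when July 1 is one of Saturday/Friday/Thursday.
July 1 by year: 2336:Wed 2337:Thu✓ 2338:Fri✓ 2339:Sat✓ 2340:Mon 2341:Tue 2342:Wed 2343:Thu✓ 2344:Sat✓ 2345:Sun 2346:Mon 2347:Tue 2348:Thu✓ 2349:Fri✓ 2350:Sat✓ 2351:Sun 2352:Tue 2353:Wed 2354:Thu✓ 2355:Fri✓ 2356:Sun 2357:Mon 2358:Tue 2359:Wed 2360:Fri✓ 2361:Sat✓ 2362:Sun 2363:Mon 2364:Wed
Years with five Saturdays: 2337, 2338, 2339, 2343, 2344, 2348, 2349, 2350, 2354, 2355, 2360, 2361 → 12.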